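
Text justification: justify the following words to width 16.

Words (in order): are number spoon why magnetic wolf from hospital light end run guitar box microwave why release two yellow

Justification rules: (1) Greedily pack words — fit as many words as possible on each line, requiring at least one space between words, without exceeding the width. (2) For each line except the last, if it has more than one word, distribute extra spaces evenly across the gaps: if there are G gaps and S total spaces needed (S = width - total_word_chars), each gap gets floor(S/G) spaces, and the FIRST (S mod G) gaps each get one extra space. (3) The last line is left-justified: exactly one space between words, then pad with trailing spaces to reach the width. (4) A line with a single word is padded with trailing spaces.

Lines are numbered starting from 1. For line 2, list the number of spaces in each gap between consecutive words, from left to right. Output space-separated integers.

Answer: 5

Derivation:
Line 1: ['are', 'number', 'spoon'] (min_width=16, slack=0)
Line 2: ['why', 'magnetic'] (min_width=12, slack=4)
Line 3: ['wolf', 'from'] (min_width=9, slack=7)
Line 4: ['hospital', 'light'] (min_width=14, slack=2)
Line 5: ['end', 'run', 'guitar'] (min_width=14, slack=2)
Line 6: ['box', 'microwave'] (min_width=13, slack=3)
Line 7: ['why', 'release', 'two'] (min_width=15, slack=1)
Line 8: ['yellow'] (min_width=6, slack=10)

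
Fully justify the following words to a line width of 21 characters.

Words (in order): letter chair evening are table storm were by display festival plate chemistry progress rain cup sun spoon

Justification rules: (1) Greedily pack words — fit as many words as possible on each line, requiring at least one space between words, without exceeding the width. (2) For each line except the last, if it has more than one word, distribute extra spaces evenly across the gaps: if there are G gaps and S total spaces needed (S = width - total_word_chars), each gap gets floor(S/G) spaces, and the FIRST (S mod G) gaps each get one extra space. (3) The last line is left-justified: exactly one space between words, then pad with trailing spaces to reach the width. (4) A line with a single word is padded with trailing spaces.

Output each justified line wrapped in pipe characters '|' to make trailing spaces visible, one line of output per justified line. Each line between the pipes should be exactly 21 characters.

Line 1: ['letter', 'chair', 'evening'] (min_width=20, slack=1)
Line 2: ['are', 'table', 'storm', 'were'] (min_width=20, slack=1)
Line 3: ['by', 'display', 'festival'] (min_width=19, slack=2)
Line 4: ['plate', 'chemistry'] (min_width=15, slack=6)
Line 5: ['progress', 'rain', 'cup', 'sun'] (min_width=21, slack=0)
Line 6: ['spoon'] (min_width=5, slack=16)

Answer: |letter  chair evening|
|are  table storm were|
|by  display  festival|
|plate       chemistry|
|progress rain cup sun|
|spoon                |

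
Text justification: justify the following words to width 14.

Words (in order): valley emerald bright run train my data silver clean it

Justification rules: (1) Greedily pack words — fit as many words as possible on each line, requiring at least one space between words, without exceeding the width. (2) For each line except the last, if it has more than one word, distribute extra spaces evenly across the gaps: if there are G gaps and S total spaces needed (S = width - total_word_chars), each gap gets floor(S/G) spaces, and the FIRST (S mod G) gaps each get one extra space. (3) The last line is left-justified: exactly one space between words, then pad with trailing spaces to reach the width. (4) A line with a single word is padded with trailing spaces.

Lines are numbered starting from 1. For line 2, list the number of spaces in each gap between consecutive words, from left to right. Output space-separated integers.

Line 1: ['valley', 'emerald'] (min_width=14, slack=0)
Line 2: ['bright', 'run'] (min_width=10, slack=4)
Line 3: ['train', 'my', 'data'] (min_width=13, slack=1)
Line 4: ['silver', 'clean'] (min_width=12, slack=2)
Line 5: ['it'] (min_width=2, slack=12)

Answer: 5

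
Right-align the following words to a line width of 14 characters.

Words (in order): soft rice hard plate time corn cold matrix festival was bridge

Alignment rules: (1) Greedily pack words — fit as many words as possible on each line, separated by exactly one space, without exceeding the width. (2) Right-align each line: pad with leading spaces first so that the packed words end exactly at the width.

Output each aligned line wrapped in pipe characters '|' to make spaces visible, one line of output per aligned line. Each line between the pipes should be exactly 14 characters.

Line 1: ['soft', 'rice', 'hard'] (min_width=14, slack=0)
Line 2: ['plate', 'time'] (min_width=10, slack=4)
Line 3: ['corn', 'cold'] (min_width=9, slack=5)
Line 4: ['matrix'] (min_width=6, slack=8)
Line 5: ['festival', 'was'] (min_width=12, slack=2)
Line 6: ['bridge'] (min_width=6, slack=8)

Answer: |soft rice hard|
|    plate time|
|     corn cold|
|        matrix|
|  festival was|
|        bridge|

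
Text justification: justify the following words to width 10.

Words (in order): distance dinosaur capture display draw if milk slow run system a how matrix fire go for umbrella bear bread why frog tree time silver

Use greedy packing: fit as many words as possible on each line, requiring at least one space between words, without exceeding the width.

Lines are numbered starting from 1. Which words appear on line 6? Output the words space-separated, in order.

Line 1: ['distance'] (min_width=8, slack=2)
Line 2: ['dinosaur'] (min_width=8, slack=2)
Line 3: ['capture'] (min_width=7, slack=3)
Line 4: ['display'] (min_width=7, slack=3)
Line 5: ['draw', 'if'] (min_width=7, slack=3)
Line 6: ['milk', 'slow'] (min_width=9, slack=1)
Line 7: ['run', 'system'] (min_width=10, slack=0)
Line 8: ['a', 'how'] (min_width=5, slack=5)
Line 9: ['matrix'] (min_width=6, slack=4)
Line 10: ['fire', 'go'] (min_width=7, slack=3)
Line 11: ['for'] (min_width=3, slack=7)
Line 12: ['umbrella'] (min_width=8, slack=2)
Line 13: ['bear', 'bread'] (min_width=10, slack=0)
Line 14: ['why', 'frog'] (min_width=8, slack=2)
Line 15: ['tree', 'time'] (min_width=9, slack=1)
Line 16: ['silver'] (min_width=6, slack=4)

Answer: milk slow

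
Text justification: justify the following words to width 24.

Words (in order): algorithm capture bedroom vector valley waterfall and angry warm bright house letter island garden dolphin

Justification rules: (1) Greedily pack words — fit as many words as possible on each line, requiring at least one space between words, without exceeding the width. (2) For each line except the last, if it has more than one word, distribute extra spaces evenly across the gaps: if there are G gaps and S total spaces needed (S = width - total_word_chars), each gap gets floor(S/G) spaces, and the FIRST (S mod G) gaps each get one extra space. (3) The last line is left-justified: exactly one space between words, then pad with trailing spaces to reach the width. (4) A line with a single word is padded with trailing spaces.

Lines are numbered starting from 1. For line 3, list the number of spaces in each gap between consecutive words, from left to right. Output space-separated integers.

Answer: 1 1 1

Derivation:
Line 1: ['algorithm', 'capture'] (min_width=17, slack=7)
Line 2: ['bedroom', 'vector', 'valley'] (min_width=21, slack=3)
Line 3: ['waterfall', 'and', 'angry', 'warm'] (min_width=24, slack=0)
Line 4: ['bright', 'house', 'letter'] (min_width=19, slack=5)
Line 5: ['island', 'garden', 'dolphin'] (min_width=21, slack=3)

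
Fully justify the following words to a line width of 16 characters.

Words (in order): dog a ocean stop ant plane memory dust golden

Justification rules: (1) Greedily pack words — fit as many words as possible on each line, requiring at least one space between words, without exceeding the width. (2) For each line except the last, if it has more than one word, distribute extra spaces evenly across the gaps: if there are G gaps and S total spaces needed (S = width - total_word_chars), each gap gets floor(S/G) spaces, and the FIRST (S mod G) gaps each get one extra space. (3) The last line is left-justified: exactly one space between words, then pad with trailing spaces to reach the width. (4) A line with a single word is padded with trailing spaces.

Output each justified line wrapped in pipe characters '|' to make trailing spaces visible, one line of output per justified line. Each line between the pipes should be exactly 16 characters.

Line 1: ['dog', 'a', 'ocean', 'stop'] (min_width=16, slack=0)
Line 2: ['ant', 'plane', 'memory'] (min_width=16, slack=0)
Line 3: ['dust', 'golden'] (min_width=11, slack=5)

Answer: |dog a ocean stop|
|ant plane memory|
|dust golden     |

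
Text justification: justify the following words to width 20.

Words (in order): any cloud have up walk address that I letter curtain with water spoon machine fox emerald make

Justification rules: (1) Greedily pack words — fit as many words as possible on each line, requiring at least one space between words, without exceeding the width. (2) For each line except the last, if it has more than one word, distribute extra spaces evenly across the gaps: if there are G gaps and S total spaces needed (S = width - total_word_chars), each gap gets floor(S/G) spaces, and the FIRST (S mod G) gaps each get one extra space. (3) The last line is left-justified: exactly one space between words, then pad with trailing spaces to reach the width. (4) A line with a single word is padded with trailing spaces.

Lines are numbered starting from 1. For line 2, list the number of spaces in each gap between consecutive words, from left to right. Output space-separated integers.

Line 1: ['any', 'cloud', 'have', 'up'] (min_width=17, slack=3)
Line 2: ['walk', 'address', 'that', 'I'] (min_width=19, slack=1)
Line 3: ['letter', 'curtain', 'with'] (min_width=19, slack=1)
Line 4: ['water', 'spoon', 'machine'] (min_width=19, slack=1)
Line 5: ['fox', 'emerald', 'make'] (min_width=16, slack=4)

Answer: 2 1 1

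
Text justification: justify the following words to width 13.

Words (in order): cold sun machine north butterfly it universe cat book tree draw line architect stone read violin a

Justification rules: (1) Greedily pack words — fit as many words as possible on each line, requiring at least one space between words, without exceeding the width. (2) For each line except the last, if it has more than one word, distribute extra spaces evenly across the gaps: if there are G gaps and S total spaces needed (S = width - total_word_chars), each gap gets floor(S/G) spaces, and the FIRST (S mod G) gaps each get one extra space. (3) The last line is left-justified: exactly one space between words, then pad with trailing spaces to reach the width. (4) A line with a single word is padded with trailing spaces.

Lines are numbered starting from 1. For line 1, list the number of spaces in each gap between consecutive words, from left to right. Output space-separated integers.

Line 1: ['cold', 'sun'] (min_width=8, slack=5)
Line 2: ['machine', 'north'] (min_width=13, slack=0)
Line 3: ['butterfly', 'it'] (min_width=12, slack=1)
Line 4: ['universe', 'cat'] (min_width=12, slack=1)
Line 5: ['book', 'tree'] (min_width=9, slack=4)
Line 6: ['draw', 'line'] (min_width=9, slack=4)
Line 7: ['architect'] (min_width=9, slack=4)
Line 8: ['stone', 'read'] (min_width=10, slack=3)
Line 9: ['violin', 'a'] (min_width=8, slack=5)

Answer: 6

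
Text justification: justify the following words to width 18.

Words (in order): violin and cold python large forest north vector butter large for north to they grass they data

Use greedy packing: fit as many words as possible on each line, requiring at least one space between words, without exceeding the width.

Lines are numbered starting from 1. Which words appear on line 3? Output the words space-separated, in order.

Answer: forest north

Derivation:
Line 1: ['violin', 'and', 'cold'] (min_width=15, slack=3)
Line 2: ['python', 'large'] (min_width=12, slack=6)
Line 3: ['forest', 'north'] (min_width=12, slack=6)
Line 4: ['vector', 'butter'] (min_width=13, slack=5)
Line 5: ['large', 'for', 'north', 'to'] (min_width=18, slack=0)
Line 6: ['they', 'grass', 'they'] (min_width=15, slack=3)
Line 7: ['data'] (min_width=4, slack=14)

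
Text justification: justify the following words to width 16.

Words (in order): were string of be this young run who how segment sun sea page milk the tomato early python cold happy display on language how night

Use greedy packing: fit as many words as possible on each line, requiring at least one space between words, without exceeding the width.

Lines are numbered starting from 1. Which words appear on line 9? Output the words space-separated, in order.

Answer: language how

Derivation:
Line 1: ['were', 'string', 'of'] (min_width=14, slack=2)
Line 2: ['be', 'this', 'young'] (min_width=13, slack=3)
Line 3: ['run', 'who', 'how'] (min_width=11, slack=5)
Line 4: ['segment', 'sun', 'sea'] (min_width=15, slack=1)
Line 5: ['page', 'milk', 'the'] (min_width=13, slack=3)
Line 6: ['tomato', 'early'] (min_width=12, slack=4)
Line 7: ['python', 'cold'] (min_width=11, slack=5)
Line 8: ['happy', 'display', 'on'] (min_width=16, slack=0)
Line 9: ['language', 'how'] (min_width=12, slack=4)
Line 10: ['night'] (min_width=5, slack=11)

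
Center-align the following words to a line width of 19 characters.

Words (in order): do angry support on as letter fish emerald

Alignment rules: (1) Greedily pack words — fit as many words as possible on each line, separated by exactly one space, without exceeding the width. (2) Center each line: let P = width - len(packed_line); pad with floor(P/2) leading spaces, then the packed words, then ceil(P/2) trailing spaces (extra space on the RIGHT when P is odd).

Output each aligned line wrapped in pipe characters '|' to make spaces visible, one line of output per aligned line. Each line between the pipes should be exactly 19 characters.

Answer: |do angry support on|
|  as letter fish   |
|      emerald      |

Derivation:
Line 1: ['do', 'angry', 'support', 'on'] (min_width=19, slack=0)
Line 2: ['as', 'letter', 'fish'] (min_width=14, slack=5)
Line 3: ['emerald'] (min_width=7, slack=12)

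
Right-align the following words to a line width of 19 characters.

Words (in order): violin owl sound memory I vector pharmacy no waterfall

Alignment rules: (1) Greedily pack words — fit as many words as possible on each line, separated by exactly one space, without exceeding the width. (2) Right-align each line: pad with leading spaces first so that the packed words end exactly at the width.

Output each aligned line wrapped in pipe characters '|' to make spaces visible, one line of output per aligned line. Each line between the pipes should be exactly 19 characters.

Line 1: ['violin', 'owl', 'sound'] (min_width=16, slack=3)
Line 2: ['memory', 'I', 'vector'] (min_width=15, slack=4)
Line 3: ['pharmacy', 'no'] (min_width=11, slack=8)
Line 4: ['waterfall'] (min_width=9, slack=10)

Answer: |   violin owl sound|
|    memory I vector|
|        pharmacy no|
|          waterfall|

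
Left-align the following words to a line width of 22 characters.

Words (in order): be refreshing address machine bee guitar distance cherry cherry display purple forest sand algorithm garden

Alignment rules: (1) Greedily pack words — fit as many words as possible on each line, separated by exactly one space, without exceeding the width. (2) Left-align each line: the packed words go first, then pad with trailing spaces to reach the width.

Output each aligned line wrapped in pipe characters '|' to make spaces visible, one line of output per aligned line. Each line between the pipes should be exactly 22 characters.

Answer: |be refreshing address |
|machine bee guitar    |
|distance cherry cherry|
|display purple forest |
|sand algorithm garden |

Derivation:
Line 1: ['be', 'refreshing', 'address'] (min_width=21, slack=1)
Line 2: ['machine', 'bee', 'guitar'] (min_width=18, slack=4)
Line 3: ['distance', 'cherry', 'cherry'] (min_width=22, slack=0)
Line 4: ['display', 'purple', 'forest'] (min_width=21, slack=1)
Line 5: ['sand', 'algorithm', 'garden'] (min_width=21, slack=1)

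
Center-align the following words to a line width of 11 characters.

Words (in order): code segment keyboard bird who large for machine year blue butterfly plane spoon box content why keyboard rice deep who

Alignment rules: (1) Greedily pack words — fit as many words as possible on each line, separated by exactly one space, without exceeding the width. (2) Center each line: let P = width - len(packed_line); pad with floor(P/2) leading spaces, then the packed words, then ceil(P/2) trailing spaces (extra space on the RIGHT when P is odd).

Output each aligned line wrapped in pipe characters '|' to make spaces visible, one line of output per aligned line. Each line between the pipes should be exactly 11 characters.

Line 1: ['code'] (min_width=4, slack=7)
Line 2: ['segment'] (min_width=7, slack=4)
Line 3: ['keyboard'] (min_width=8, slack=3)
Line 4: ['bird', 'who'] (min_width=8, slack=3)
Line 5: ['large', 'for'] (min_width=9, slack=2)
Line 6: ['machine'] (min_width=7, slack=4)
Line 7: ['year', 'blue'] (min_width=9, slack=2)
Line 8: ['butterfly'] (min_width=9, slack=2)
Line 9: ['plane', 'spoon'] (min_width=11, slack=0)
Line 10: ['box', 'content'] (min_width=11, slack=0)
Line 11: ['why'] (min_width=3, slack=8)
Line 12: ['keyboard'] (min_width=8, slack=3)
Line 13: ['rice', 'deep'] (min_width=9, slack=2)
Line 14: ['who'] (min_width=3, slack=8)

Answer: |   code    |
|  segment  |
| keyboard  |
| bird who  |
| large for |
|  machine  |
| year blue |
| butterfly |
|plane spoon|
|box content|
|    why    |
| keyboard  |
| rice deep |
|    who    |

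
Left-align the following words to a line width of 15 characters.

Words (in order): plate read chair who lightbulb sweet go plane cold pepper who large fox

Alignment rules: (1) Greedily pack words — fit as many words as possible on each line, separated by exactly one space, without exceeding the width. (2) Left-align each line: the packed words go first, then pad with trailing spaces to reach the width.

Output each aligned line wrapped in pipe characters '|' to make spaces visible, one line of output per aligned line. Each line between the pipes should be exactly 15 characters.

Answer: |plate read     |
|chair who      |
|lightbulb sweet|
|go plane cold  |
|pepper who     |
|large fox      |

Derivation:
Line 1: ['plate', 'read'] (min_width=10, slack=5)
Line 2: ['chair', 'who'] (min_width=9, slack=6)
Line 3: ['lightbulb', 'sweet'] (min_width=15, slack=0)
Line 4: ['go', 'plane', 'cold'] (min_width=13, slack=2)
Line 5: ['pepper', 'who'] (min_width=10, slack=5)
Line 6: ['large', 'fox'] (min_width=9, slack=6)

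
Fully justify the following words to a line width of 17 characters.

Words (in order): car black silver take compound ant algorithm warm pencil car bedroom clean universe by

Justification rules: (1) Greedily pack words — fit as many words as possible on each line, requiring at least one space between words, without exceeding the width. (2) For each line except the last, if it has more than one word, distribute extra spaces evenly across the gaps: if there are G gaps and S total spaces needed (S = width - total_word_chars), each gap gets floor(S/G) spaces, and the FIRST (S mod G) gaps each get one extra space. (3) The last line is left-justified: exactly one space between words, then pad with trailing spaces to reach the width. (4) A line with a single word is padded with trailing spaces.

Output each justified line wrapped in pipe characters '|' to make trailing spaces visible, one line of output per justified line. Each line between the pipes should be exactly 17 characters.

Answer: |car  black silver|
|take compound ant|
|algorithm    warm|
|pencil        car|
|bedroom     clean|
|universe by      |

Derivation:
Line 1: ['car', 'black', 'silver'] (min_width=16, slack=1)
Line 2: ['take', 'compound', 'ant'] (min_width=17, slack=0)
Line 3: ['algorithm', 'warm'] (min_width=14, slack=3)
Line 4: ['pencil', 'car'] (min_width=10, slack=7)
Line 5: ['bedroom', 'clean'] (min_width=13, slack=4)
Line 6: ['universe', 'by'] (min_width=11, slack=6)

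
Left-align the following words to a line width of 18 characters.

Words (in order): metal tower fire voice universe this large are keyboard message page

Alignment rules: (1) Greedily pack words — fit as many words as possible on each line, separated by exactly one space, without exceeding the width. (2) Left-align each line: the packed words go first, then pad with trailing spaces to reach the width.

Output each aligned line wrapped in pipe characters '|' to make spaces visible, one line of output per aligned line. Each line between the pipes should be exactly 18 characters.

Line 1: ['metal', 'tower', 'fire'] (min_width=16, slack=2)
Line 2: ['voice', 'universe'] (min_width=14, slack=4)
Line 3: ['this', 'large', 'are'] (min_width=14, slack=4)
Line 4: ['keyboard', 'message'] (min_width=16, slack=2)
Line 5: ['page'] (min_width=4, slack=14)

Answer: |metal tower fire  |
|voice universe    |
|this large are    |
|keyboard message  |
|page              |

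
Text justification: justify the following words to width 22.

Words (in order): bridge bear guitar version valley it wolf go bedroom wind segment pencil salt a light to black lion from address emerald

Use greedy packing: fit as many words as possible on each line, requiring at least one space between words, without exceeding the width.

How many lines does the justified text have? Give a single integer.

Line 1: ['bridge', 'bear', 'guitar'] (min_width=18, slack=4)
Line 2: ['version', 'valley', 'it', 'wolf'] (min_width=22, slack=0)
Line 3: ['go', 'bedroom', 'wind'] (min_width=15, slack=7)
Line 4: ['segment', 'pencil', 'salt', 'a'] (min_width=21, slack=1)
Line 5: ['light', 'to', 'black', 'lion'] (min_width=19, slack=3)
Line 6: ['from', 'address', 'emerald'] (min_width=20, slack=2)
Total lines: 6

Answer: 6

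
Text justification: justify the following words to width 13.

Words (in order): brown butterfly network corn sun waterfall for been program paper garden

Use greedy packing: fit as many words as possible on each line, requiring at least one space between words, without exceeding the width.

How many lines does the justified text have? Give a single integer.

Line 1: ['brown'] (min_width=5, slack=8)
Line 2: ['butterfly'] (min_width=9, slack=4)
Line 3: ['network', 'corn'] (min_width=12, slack=1)
Line 4: ['sun', 'waterfall'] (min_width=13, slack=0)
Line 5: ['for', 'been'] (min_width=8, slack=5)
Line 6: ['program', 'paper'] (min_width=13, slack=0)
Line 7: ['garden'] (min_width=6, slack=7)
Total lines: 7

Answer: 7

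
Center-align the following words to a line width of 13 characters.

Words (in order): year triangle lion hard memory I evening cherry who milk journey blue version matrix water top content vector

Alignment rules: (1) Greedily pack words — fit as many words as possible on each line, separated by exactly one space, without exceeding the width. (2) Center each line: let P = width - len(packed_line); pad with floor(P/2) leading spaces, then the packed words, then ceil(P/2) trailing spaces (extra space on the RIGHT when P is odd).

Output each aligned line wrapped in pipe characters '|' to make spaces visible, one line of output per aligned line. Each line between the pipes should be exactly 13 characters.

Answer: |year triangle|
|  lion hard  |
|  memory I   |
|   evening   |
| cherry who  |
|milk journey |
|blue version |
|matrix water |
| top content |
|   vector    |

Derivation:
Line 1: ['year', 'triangle'] (min_width=13, slack=0)
Line 2: ['lion', 'hard'] (min_width=9, slack=4)
Line 3: ['memory', 'I'] (min_width=8, slack=5)
Line 4: ['evening'] (min_width=7, slack=6)
Line 5: ['cherry', 'who'] (min_width=10, slack=3)
Line 6: ['milk', 'journey'] (min_width=12, slack=1)
Line 7: ['blue', 'version'] (min_width=12, slack=1)
Line 8: ['matrix', 'water'] (min_width=12, slack=1)
Line 9: ['top', 'content'] (min_width=11, slack=2)
Line 10: ['vector'] (min_width=6, slack=7)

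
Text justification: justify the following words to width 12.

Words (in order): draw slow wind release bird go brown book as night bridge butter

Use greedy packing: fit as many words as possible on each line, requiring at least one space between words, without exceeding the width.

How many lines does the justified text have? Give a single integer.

Line 1: ['draw', 'slow'] (min_width=9, slack=3)
Line 2: ['wind', 'release'] (min_width=12, slack=0)
Line 3: ['bird', 'go'] (min_width=7, slack=5)
Line 4: ['brown', 'book'] (min_width=10, slack=2)
Line 5: ['as', 'night'] (min_width=8, slack=4)
Line 6: ['bridge'] (min_width=6, slack=6)
Line 7: ['butter'] (min_width=6, slack=6)
Total lines: 7

Answer: 7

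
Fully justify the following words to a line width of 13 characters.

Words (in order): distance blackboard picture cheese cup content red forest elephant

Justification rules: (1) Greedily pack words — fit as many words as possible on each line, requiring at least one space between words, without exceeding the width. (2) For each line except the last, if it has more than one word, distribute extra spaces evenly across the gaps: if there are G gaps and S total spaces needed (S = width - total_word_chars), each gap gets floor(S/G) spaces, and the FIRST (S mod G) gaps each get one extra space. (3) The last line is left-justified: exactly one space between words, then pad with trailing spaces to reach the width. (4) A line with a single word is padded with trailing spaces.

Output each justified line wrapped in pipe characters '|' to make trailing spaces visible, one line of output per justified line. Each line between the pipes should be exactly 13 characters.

Line 1: ['distance'] (min_width=8, slack=5)
Line 2: ['blackboard'] (min_width=10, slack=3)
Line 3: ['picture'] (min_width=7, slack=6)
Line 4: ['cheese', 'cup'] (min_width=10, slack=3)
Line 5: ['content', 'red'] (min_width=11, slack=2)
Line 6: ['forest'] (min_width=6, slack=7)
Line 7: ['elephant'] (min_width=8, slack=5)

Answer: |distance     |
|blackboard   |
|picture      |
|cheese    cup|
|content   red|
|forest       |
|elephant     |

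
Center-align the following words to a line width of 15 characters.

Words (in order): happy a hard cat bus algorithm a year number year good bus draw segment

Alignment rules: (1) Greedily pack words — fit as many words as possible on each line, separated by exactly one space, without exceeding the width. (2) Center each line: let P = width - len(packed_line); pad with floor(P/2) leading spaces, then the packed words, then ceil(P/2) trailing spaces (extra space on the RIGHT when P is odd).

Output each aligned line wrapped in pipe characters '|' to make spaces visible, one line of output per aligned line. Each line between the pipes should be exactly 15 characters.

Answer: | happy a hard  |
|    cat bus    |
|  algorithm a  |
|  year number  |
| year good bus |
| draw segment  |

Derivation:
Line 1: ['happy', 'a', 'hard'] (min_width=12, slack=3)
Line 2: ['cat', 'bus'] (min_width=7, slack=8)
Line 3: ['algorithm', 'a'] (min_width=11, slack=4)
Line 4: ['year', 'number'] (min_width=11, slack=4)
Line 5: ['year', 'good', 'bus'] (min_width=13, slack=2)
Line 6: ['draw', 'segment'] (min_width=12, slack=3)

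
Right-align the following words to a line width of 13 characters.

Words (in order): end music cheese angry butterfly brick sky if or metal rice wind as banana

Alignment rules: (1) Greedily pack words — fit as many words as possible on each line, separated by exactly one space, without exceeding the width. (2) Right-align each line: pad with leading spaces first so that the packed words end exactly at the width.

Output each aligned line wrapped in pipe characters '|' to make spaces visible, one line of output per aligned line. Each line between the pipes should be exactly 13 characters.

Line 1: ['end', 'music'] (min_width=9, slack=4)
Line 2: ['cheese', 'angry'] (min_width=12, slack=1)
Line 3: ['butterfly'] (min_width=9, slack=4)
Line 4: ['brick', 'sky', 'if'] (min_width=12, slack=1)
Line 5: ['or', 'metal', 'rice'] (min_width=13, slack=0)
Line 6: ['wind', 'as'] (min_width=7, slack=6)
Line 7: ['banana'] (min_width=6, slack=7)

Answer: |    end music|
| cheese angry|
|    butterfly|
| brick sky if|
|or metal rice|
|      wind as|
|       banana|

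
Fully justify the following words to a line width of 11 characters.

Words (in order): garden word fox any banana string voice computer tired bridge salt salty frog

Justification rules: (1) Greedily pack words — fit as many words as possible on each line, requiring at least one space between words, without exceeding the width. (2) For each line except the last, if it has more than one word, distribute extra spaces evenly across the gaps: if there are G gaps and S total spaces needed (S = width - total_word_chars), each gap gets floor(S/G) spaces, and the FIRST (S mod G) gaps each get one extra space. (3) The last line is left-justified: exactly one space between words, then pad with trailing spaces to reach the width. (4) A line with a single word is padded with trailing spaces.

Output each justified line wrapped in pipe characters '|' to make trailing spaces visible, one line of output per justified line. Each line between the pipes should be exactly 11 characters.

Answer: |garden word|
|fox     any|
|banana     |
|string     |
|voice      |
|computer   |
|tired      |
|bridge salt|
|salty frog |

Derivation:
Line 1: ['garden', 'word'] (min_width=11, slack=0)
Line 2: ['fox', 'any'] (min_width=7, slack=4)
Line 3: ['banana'] (min_width=6, slack=5)
Line 4: ['string'] (min_width=6, slack=5)
Line 5: ['voice'] (min_width=5, slack=6)
Line 6: ['computer'] (min_width=8, slack=3)
Line 7: ['tired'] (min_width=5, slack=6)
Line 8: ['bridge', 'salt'] (min_width=11, slack=0)
Line 9: ['salty', 'frog'] (min_width=10, slack=1)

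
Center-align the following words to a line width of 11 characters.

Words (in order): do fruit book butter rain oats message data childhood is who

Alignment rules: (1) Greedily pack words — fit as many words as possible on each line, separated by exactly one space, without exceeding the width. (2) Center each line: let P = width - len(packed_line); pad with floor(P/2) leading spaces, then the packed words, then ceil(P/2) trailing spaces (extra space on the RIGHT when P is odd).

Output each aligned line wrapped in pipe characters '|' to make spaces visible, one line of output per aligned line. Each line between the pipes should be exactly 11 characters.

Line 1: ['do', 'fruit'] (min_width=8, slack=3)
Line 2: ['book', 'butter'] (min_width=11, slack=0)
Line 3: ['rain', 'oats'] (min_width=9, slack=2)
Line 4: ['message'] (min_width=7, slack=4)
Line 5: ['data'] (min_width=4, slack=7)
Line 6: ['childhood'] (min_width=9, slack=2)
Line 7: ['is', 'who'] (min_width=6, slack=5)

Answer: | do fruit  |
|book butter|
| rain oats |
|  message  |
|   data    |
| childhood |
|  is who   |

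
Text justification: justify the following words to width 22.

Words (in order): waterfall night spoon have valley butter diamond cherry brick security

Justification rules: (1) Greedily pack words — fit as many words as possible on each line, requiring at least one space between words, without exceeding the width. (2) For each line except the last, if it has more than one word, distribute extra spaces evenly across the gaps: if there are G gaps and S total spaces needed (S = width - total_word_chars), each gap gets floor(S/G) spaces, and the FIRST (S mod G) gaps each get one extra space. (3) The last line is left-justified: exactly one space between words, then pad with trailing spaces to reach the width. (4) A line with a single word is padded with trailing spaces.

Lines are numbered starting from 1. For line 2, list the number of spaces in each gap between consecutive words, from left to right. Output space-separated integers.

Answer: 3 3

Derivation:
Line 1: ['waterfall', 'night', 'spoon'] (min_width=21, slack=1)
Line 2: ['have', 'valley', 'butter'] (min_width=18, slack=4)
Line 3: ['diamond', 'cherry', 'brick'] (min_width=20, slack=2)
Line 4: ['security'] (min_width=8, slack=14)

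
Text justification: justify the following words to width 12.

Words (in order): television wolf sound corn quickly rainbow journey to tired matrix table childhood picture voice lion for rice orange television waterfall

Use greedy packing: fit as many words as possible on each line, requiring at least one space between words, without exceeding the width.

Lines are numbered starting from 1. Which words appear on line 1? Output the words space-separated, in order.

Answer: television

Derivation:
Line 1: ['television'] (min_width=10, slack=2)
Line 2: ['wolf', 'sound'] (min_width=10, slack=2)
Line 3: ['corn', 'quickly'] (min_width=12, slack=0)
Line 4: ['rainbow'] (min_width=7, slack=5)
Line 5: ['journey', 'to'] (min_width=10, slack=2)
Line 6: ['tired', 'matrix'] (min_width=12, slack=0)
Line 7: ['table'] (min_width=5, slack=7)
Line 8: ['childhood'] (min_width=9, slack=3)
Line 9: ['picture'] (min_width=7, slack=5)
Line 10: ['voice', 'lion'] (min_width=10, slack=2)
Line 11: ['for', 'rice'] (min_width=8, slack=4)
Line 12: ['orange'] (min_width=6, slack=6)
Line 13: ['television'] (min_width=10, slack=2)
Line 14: ['waterfall'] (min_width=9, slack=3)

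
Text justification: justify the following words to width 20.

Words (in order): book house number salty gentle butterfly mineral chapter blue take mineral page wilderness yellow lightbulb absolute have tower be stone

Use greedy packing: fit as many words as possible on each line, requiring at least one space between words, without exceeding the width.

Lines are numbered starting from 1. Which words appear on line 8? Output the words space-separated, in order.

Line 1: ['book', 'house', 'number'] (min_width=17, slack=3)
Line 2: ['salty', 'gentle'] (min_width=12, slack=8)
Line 3: ['butterfly', 'mineral'] (min_width=17, slack=3)
Line 4: ['chapter', 'blue', 'take'] (min_width=17, slack=3)
Line 5: ['mineral', 'page'] (min_width=12, slack=8)
Line 6: ['wilderness', 'yellow'] (min_width=17, slack=3)
Line 7: ['lightbulb', 'absolute'] (min_width=18, slack=2)
Line 8: ['have', 'tower', 'be', 'stone'] (min_width=19, slack=1)

Answer: have tower be stone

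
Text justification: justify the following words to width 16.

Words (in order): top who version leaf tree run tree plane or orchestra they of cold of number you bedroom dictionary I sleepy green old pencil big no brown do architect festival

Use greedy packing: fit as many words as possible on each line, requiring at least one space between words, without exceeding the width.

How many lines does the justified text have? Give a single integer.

Answer: 13

Derivation:
Line 1: ['top', 'who', 'version'] (min_width=15, slack=1)
Line 2: ['leaf', 'tree', 'run'] (min_width=13, slack=3)
Line 3: ['tree', 'plane', 'or'] (min_width=13, slack=3)
Line 4: ['orchestra', 'they'] (min_width=14, slack=2)
Line 5: ['of', 'cold', 'of'] (min_width=10, slack=6)
Line 6: ['number', 'you'] (min_width=10, slack=6)
Line 7: ['bedroom'] (min_width=7, slack=9)
Line 8: ['dictionary', 'I'] (min_width=12, slack=4)
Line 9: ['sleepy', 'green', 'old'] (min_width=16, slack=0)
Line 10: ['pencil', 'big', 'no'] (min_width=13, slack=3)
Line 11: ['brown', 'do'] (min_width=8, slack=8)
Line 12: ['architect'] (min_width=9, slack=7)
Line 13: ['festival'] (min_width=8, slack=8)
Total lines: 13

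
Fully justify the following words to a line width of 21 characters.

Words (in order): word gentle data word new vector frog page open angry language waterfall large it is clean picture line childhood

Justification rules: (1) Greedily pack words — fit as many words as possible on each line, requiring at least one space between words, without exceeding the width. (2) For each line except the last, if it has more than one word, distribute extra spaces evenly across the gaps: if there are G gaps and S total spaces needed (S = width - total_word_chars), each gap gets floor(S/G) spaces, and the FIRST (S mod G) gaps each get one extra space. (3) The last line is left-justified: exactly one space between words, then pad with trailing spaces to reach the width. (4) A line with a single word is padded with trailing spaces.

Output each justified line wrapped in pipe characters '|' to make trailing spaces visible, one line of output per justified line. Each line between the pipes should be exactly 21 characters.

Answer: |word gentle data word|
|new  vector frog page|
|open  angry  language|
|waterfall large it is|
|clean   picture  line|
|childhood            |

Derivation:
Line 1: ['word', 'gentle', 'data', 'word'] (min_width=21, slack=0)
Line 2: ['new', 'vector', 'frog', 'page'] (min_width=20, slack=1)
Line 3: ['open', 'angry', 'language'] (min_width=19, slack=2)
Line 4: ['waterfall', 'large', 'it', 'is'] (min_width=21, slack=0)
Line 5: ['clean', 'picture', 'line'] (min_width=18, slack=3)
Line 6: ['childhood'] (min_width=9, slack=12)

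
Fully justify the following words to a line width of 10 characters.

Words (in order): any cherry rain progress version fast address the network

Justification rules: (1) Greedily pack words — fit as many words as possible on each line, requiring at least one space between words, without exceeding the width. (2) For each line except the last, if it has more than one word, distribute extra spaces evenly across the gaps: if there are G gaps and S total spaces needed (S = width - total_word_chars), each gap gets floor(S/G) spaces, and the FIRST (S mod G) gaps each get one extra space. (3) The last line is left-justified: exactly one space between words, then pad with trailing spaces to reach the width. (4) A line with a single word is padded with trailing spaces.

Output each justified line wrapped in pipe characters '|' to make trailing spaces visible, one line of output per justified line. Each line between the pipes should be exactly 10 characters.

Line 1: ['any', 'cherry'] (min_width=10, slack=0)
Line 2: ['rain'] (min_width=4, slack=6)
Line 3: ['progress'] (min_width=8, slack=2)
Line 4: ['version'] (min_width=7, slack=3)
Line 5: ['fast'] (min_width=4, slack=6)
Line 6: ['address'] (min_width=7, slack=3)
Line 7: ['the'] (min_width=3, slack=7)
Line 8: ['network'] (min_width=7, slack=3)

Answer: |any cherry|
|rain      |
|progress  |
|version   |
|fast      |
|address   |
|the       |
|network   |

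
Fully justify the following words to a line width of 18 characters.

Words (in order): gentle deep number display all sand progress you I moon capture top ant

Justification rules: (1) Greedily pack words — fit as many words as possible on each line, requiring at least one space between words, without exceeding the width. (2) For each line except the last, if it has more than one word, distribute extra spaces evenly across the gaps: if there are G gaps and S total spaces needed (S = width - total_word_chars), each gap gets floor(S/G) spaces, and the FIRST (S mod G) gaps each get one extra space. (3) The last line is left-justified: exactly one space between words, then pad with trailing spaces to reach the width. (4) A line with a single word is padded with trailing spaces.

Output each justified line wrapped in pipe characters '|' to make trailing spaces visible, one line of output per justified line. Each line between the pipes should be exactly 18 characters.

Line 1: ['gentle', 'deep', 'number'] (min_width=18, slack=0)
Line 2: ['display', 'all', 'sand'] (min_width=16, slack=2)
Line 3: ['progress', 'you', 'I'] (min_width=14, slack=4)
Line 4: ['moon', 'capture', 'top'] (min_width=16, slack=2)
Line 5: ['ant'] (min_width=3, slack=15)

Answer: |gentle deep number|
|display  all  sand|
|progress   you   I|
|moon  capture  top|
|ant               |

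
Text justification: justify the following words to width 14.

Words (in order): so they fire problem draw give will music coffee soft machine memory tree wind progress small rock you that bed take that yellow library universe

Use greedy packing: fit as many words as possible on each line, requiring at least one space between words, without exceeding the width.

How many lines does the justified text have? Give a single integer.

Answer: 12

Derivation:
Line 1: ['so', 'they', 'fire'] (min_width=12, slack=2)
Line 2: ['problem', 'draw'] (min_width=12, slack=2)
Line 3: ['give', 'will'] (min_width=9, slack=5)
Line 4: ['music', 'coffee'] (min_width=12, slack=2)
Line 5: ['soft', 'machine'] (min_width=12, slack=2)
Line 6: ['memory', 'tree'] (min_width=11, slack=3)
Line 7: ['wind', 'progress'] (min_width=13, slack=1)
Line 8: ['small', 'rock', 'you'] (min_width=14, slack=0)
Line 9: ['that', 'bed', 'take'] (min_width=13, slack=1)
Line 10: ['that', 'yellow'] (min_width=11, slack=3)
Line 11: ['library'] (min_width=7, slack=7)
Line 12: ['universe'] (min_width=8, slack=6)
Total lines: 12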